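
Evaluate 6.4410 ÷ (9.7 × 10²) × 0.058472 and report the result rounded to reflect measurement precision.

3.9 × 10⁻⁴

6.4410 ÷ (9.7 × 10²) × 0.058472 = 0.000388266136082…
Multiplication/division keeps the fewest significant figures: 6.4410 → 5 s.f., 9.7 × 10² → 2 s.f., 0.058472 → 5 s.f.; limit is 2.
Rounded to 2 significant figures: 3.9 × 10⁻⁴.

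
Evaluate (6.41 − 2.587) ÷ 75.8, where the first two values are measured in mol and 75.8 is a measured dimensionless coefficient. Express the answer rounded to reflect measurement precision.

5.04 × 10^-2 mol

6.41 mol − 2.587 mol = 3.823 mol; the difference is limited to 2 decimal places (3 s.f.).
Carrying full precision, 3.823 ÷ 75.8 = 0.0504353562005… mol; 75.8 has 3 s.f., so the result keeps min(3, 3) = 3 s.f.
Rounded to 3 significant figures: 5.04 × 10^-2 mol.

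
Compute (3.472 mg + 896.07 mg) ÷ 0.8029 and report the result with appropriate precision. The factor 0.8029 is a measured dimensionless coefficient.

1.120 × 10³ mg

3.472 mg + 896.07 mg = 899.542 mg; the sum is limited to 2 decimal places (5 s.f.).
Carrying full precision, 899.542 ÷ 0.8029 = 1120.36617262… mg; 0.8029 has 4 s.f., so the result keeps min(5, 4) = 4 s.f.
Rounded to 4 significant figures: 1.120 × 10³ mg.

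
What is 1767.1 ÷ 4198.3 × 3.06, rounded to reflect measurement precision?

1.29

1767.1 ÷ 4198.3 × 3.06 = 1.28797989662…
Multiplication/division keeps the fewest significant figures: 1767.1 → 5 s.f., 4198.3 → 5 s.f., 3.06 → 3 s.f.; limit is 3.
Rounded to 3 significant figures: 1.29.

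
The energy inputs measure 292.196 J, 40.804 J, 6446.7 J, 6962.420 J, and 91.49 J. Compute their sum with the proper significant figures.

292.196 J + 40.804 J + 6446.7 J + 6962.420 J + 91.49 J = 13833.610 J.
Addition/subtraction keeps the fewest decimal places: 292.196 → 3 decimal places, 40.804 → 3 decimal places, 6446.7 → 1 decimal place, 6962.420 → 3 decimal places, 91.49 → 2 decimal places; limit is 1.
Rounded to 1 decimal place: 1.38336 × 10^4 J.

1.38336 × 10^4 J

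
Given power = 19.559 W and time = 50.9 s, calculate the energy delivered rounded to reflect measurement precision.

energy delivered = 19.559 W × 50.9 s = 995.5531 J.
19.559 has 5 significant figures; 50.9 has 3.
Division/multiplication keeps the fewest: 3 significant figures.
Rounded: 9.96 × 10^2 J.

9.96 × 10^2 J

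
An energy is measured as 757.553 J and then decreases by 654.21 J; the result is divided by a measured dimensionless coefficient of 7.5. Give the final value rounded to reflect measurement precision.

14 J

757.553 J − 654.21 J = 103.343 J; the difference is limited to 2 decimal places (5 s.f.).
Carrying full precision, 103.343 ÷ 7.5 = 13.7790666667… J; 7.5 has 2 s.f., so the result keeps min(5, 2) = 2 s.f.
Rounded to 2 significant figures: 14 J.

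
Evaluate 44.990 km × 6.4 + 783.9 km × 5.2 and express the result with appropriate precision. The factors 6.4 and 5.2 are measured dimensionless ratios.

4.4 × 10³ km

44.990 × 6.4 = 287.936 → 2.9 × 10² km (2 s.f., last digit at the 10^1 place).
783.9 × 5.2 = 4076.28 → 4.1 × 10³ km (2 s.f., last digit at the 10^2 place).
Sum: 4364.216 km; keep the coarser place, 10^2.
Result: 4.4 × 10³ km.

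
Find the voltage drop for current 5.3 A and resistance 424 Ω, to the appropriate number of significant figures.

voltage drop = 5.3 A × 424 Ω = 2247.2 V.
5.3 has 2 significant figures; 424 has 3.
Division/multiplication keeps the fewest: 2 significant figures.
Rounded: 2.2 × 10³ V.

2.2 × 10³ V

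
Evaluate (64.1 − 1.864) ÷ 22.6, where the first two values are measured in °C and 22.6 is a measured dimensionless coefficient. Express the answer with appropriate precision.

2.75 °C

64.1 °C − 1.864 °C = 62.236 °C; the difference is limited to 1 decimal place (3 s.f.).
Carrying full precision, 62.236 ÷ 22.6 = 2.75380530973… °C; 22.6 has 3 s.f., so the result keeps min(3, 3) = 3 s.f.
Rounded to 3 significant figures: 2.75 °C.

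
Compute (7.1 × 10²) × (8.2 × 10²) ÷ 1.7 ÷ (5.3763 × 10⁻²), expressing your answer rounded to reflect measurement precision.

6.4 × 10⁶

(7.1 × 10²) × (8.2 × 10²) ÷ 1.7 ÷ (5.3763 × 10⁻²) = 6370005.17522…
Multiplication/division keeps the fewest significant figures: 7.1 × 10² → 2 s.f., 8.2 × 10² → 2 s.f., 1.7 → 2 s.f., 5.3763 × 10⁻² → 5 s.f.; limit is 2.
Rounded to 2 significant figures: 6.4 × 10⁶.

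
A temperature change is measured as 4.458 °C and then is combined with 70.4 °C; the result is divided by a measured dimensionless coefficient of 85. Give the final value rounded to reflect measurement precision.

0.88 °C

4.458 °C + 70.4 °C = 74.858 °C; the sum is limited to 1 decimal place (3 s.f.).
Carrying full precision, 74.858 ÷ 85 = 0.880682352941… °C; 85 has 2 s.f., so the result keeps min(3, 2) = 2 s.f.
Rounded to 2 significant figures: 0.88 °C.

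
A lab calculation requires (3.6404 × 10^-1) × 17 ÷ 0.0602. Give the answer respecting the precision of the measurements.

(3.6404 × 10^-1) × 17 ÷ 0.0602 = 102.801993355…
Multiplication/division keeps the fewest significant figures: 3.6404 × 10^-1 → 5 s.f., 17 → 2 s.f., 0.0602 → 3 s.f.; limit is 2.
Rounded to 2 significant figures: 1.0 × 10^2.

1.0 × 10^2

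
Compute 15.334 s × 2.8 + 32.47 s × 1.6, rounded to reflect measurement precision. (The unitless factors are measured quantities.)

15.334 × 2.8 = 42.9352 → 43 s (2 s.f., last digit at the 10^0 place).
32.47 × 1.6 = 51.952 → 52 s (2 s.f., last digit at the 10^0 place).
Sum: 94.8872 s; keep the coarser place, 10^0.
Result: 95 s.

95 s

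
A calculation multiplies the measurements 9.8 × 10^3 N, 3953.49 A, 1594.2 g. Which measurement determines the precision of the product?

9.8 × 10^3 N

9.8 × 10^3 N → 2 s.f.; 3953.49 A → 6 s.f.; 1594.2 g → 5 s.f.
The fewest is 2 significant figures, from 9.8 × 10^3 N.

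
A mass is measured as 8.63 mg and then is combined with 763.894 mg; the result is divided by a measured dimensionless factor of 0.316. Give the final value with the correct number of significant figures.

2.44 × 10^3 mg

8.63 mg + 763.894 mg = 772.524 mg; the sum is limited to 2 decimal places (5 s.f.).
Carrying full precision, 772.524 ÷ 0.316 = 2444.69620253… mg; 0.316 has 3 s.f., so the result keeps min(5, 3) = 3 s.f.
Rounded to 3 significant figures: 2.44 × 10^3 mg.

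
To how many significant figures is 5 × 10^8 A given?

1

5 × 10^8: in scientific notation every digit of the coefficient is significant.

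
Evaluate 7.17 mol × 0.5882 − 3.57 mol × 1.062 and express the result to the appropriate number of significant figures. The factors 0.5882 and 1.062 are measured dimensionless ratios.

0.43 mol

7.17 × 0.5882 = 4.217394 → 4.22 mol (3 s.f., last digit at the 10^-2 place).
3.57 × 1.062 = 3.79134 → 3.79 mol (3 s.f., last digit at the 10^-2 place).
Difference: 0.426054 mol; keep the coarser place, 10^-2.
Result: 0.43 mol.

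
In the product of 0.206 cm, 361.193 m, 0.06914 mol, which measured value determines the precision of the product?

0.206 cm

0.206 cm → 3 s.f.; 361.193 m → 6 s.f.; 0.06914 mol → 4 s.f.
The fewest is 3 significant figures, from 0.206 cm.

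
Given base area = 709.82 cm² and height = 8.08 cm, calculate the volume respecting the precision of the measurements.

5.74 × 10³ cm³

volume = 709.82 cm² × 8.08 cm = 5735.3456 cm³.
709.82 has 5 significant figures; 8.08 has 3.
Division/multiplication keeps the fewest: 3 significant figures.
Rounded: 5.74 × 10³ cm³.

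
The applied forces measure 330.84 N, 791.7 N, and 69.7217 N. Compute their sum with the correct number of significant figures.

1192.3 N

330.84 N + 791.7 N + 69.7217 N = 1192.2617 N.
Addition/subtraction keeps the fewest decimal places: 330.84 → 2 decimal places, 791.7 → 1 decimal place, 69.7217 → 4 decimal places; limit is 1.
Rounded to 1 decimal place: 1192.3 N.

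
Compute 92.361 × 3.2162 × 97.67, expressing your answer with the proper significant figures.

92.361 × 3.2162 × 97.67 = 29013.0149457…
Multiplication/division keeps the fewest significant figures: 92.361 → 5 s.f., 3.2162 → 5 s.f., 97.67 → 4 s.f.; limit is 4.
Rounded to 4 significant figures: 2.901 × 10⁴.

2.901 × 10⁴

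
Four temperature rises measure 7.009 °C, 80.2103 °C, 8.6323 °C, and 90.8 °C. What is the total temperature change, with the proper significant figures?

7.009 °C + 80.2103 °C + 8.6323 °C + 90.8 °C = 186.6516 °C.
Addition/subtraction keeps the fewest decimal places: 7.009 → 3 decimal places, 80.2103 → 4 decimal places, 8.6323 → 4 decimal places, 90.8 → 1 decimal place; limit is 1.
Rounded to 1 decimal place: 1.867 × 10² °C.

1.867 × 10² °C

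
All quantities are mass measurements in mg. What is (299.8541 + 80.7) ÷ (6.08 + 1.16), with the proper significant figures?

52.6

299.8541 + 80.7 = 380.5541, limited to 1 d.p. → 4 s.f.; 6.08 + 1.16 = 7.24, limited to 2 d.p. → 3 s.f.
Carrying full precision, 380.5541 ÷ 7.24 = 52.5627209945…; keep min(4, 3) = 3 s.f.
Rounded to 3 significant figures: 52.6.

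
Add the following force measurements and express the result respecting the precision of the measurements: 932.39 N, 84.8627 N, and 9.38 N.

1.02663 × 10³ N

932.39 N + 84.8627 N + 9.38 N = 1026.6327 N.
Addition/subtraction keeps the fewest decimal places: 932.39 → 2 decimal places, 84.8627 → 4 decimal places, 9.38 → 2 decimal places; limit is 2.
Rounded to 2 decimal places: 1.02663 × 10³ N.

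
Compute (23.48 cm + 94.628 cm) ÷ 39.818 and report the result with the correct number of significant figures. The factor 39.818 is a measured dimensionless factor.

2.9662 cm

23.48 cm + 94.628 cm = 118.108 cm; the sum is limited to 2 decimal places (5 s.f.).
Carrying full precision, 118.108 ÷ 39.818 = 2.96619619268… cm; 39.818 has 5 s.f., so the result keeps min(5, 5) = 5 s.f.
Rounded to 5 significant figures: 2.9662 cm.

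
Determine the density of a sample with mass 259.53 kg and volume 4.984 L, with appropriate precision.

52.07 kg/L

density = 259.53 kg ÷ 4.984 L = 52.0726324238… kg/L.
259.53 has 5 significant figures; 4.984 has 4.
Division/multiplication keeps the fewest: 4 significant figures.
Rounded: 52.07 kg/L.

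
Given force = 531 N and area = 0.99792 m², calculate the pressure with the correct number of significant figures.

pressure = 531 N ÷ 0.99792 m² = 532.106782107… Pa.
531 has 3 significant figures; 0.99792 has 5.
Division/multiplication keeps the fewest: 3 significant figures.
Rounded: 532 Pa.

532 Pa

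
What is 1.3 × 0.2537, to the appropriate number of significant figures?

0.33

1.3 × 0.2537 = 0.32981
Multiplication/division keeps the fewest significant figures: 1.3 → 2 s.f., 0.2537 → 4 s.f.; limit is 2.
Rounded to 2 significant figures: 0.33.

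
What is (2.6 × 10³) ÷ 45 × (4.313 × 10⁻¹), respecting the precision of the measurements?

(2.6 × 10³) ÷ 45 × (4.313 × 10⁻¹) = 24.9195555556…
Multiplication/division keeps the fewest significant figures: 2.6 × 10³ → 2 s.f., 45 → 2 s.f., 4.313 × 10⁻¹ → 4 s.f.; limit is 2.
Rounded to 2 significant figures: 25.

25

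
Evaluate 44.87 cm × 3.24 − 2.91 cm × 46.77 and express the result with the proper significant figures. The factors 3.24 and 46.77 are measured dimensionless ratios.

44.87 × 3.24 = 145.3788 → 145 cm (3 s.f., last digit at the 10^0 place).
2.91 × 46.77 = 136.1007 → 136 cm (3 s.f., last digit at the 10^0 place).
Difference: 9.2781 cm; keep the coarser place, 10^0.
Result: 9 cm.

9 cm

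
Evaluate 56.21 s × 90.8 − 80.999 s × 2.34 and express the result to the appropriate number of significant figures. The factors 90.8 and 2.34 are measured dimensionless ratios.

56.21 × 90.8 = 5103.868 → 5.10 × 10³ s (3 s.f., last digit at the 10^1 place).
80.999 × 2.34 = 189.53766 → 1.90 × 10² s (3 s.f., last digit at the 10^0 place).
Difference: 4914.33034 s; keep the coarser place, 10^1.
Result: 4.91 × 10³ s.

4.91 × 10³ s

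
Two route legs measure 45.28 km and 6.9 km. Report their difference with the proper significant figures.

38.4 km

45.28 km − 6.9 km = 38.38 km.
Addition/subtraction keeps the fewest decimal places: 45.28 → 2 decimal places, 6.9 → 1 decimal place; limit is 1.
Rounded to 1 decimal place: 38.4 km.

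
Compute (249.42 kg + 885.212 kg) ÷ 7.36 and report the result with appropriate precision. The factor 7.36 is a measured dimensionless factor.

154 kg

249.42 kg + 885.212 kg = 1134.632 kg; the sum is limited to 2 decimal places (6 s.f.).
Carrying full precision, 1134.632 ÷ 7.36 = 154.161956522… kg; 7.36 has 3 s.f., so the result keeps min(6, 3) = 3 s.f.
Rounded to 3 significant figures: 154 kg.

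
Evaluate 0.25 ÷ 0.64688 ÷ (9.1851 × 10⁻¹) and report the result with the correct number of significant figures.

0.25 ÷ 0.64688 ÷ (9.1851 × 10⁻¹) = 0.420758013239…
Multiplication/division keeps the fewest significant figures: 0.25 → 2 s.f., 0.64688 → 5 s.f., 9.1851 × 10⁻¹ → 5 s.f.; limit is 2.
Rounded to 2 significant figures: 0.42.

0.42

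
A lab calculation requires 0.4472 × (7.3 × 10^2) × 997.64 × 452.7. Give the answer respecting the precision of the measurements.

1.5 × 10^8

0.4472 × (7.3 × 10^2) × 997.64 × 452.7 = 147437854.75…
Multiplication/division keeps the fewest significant figures: 0.4472 → 4 s.f., 7.3 × 10^2 → 2 s.f., 997.64 → 5 s.f., 452.7 → 4 s.f.; limit is 2.
Rounded to 2 significant figures: 1.5 × 10^8.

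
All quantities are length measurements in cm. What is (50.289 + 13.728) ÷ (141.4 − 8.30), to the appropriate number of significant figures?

0.4810

50.289 + 13.728 = 64.017, limited to 3 d.p. → 5 s.f.; 141.4 − 8.30 = 133.10, limited to 1 d.p. → 4 s.f.
Carrying full precision, 64.017 ÷ 133.10 = 0.480969196093…; keep min(5, 4) = 4 s.f.
Rounded to 4 significant figures: 0.4810.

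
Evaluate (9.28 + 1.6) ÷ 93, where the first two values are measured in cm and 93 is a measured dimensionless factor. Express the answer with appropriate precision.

0.12 cm

9.28 cm + 1.6 cm = 10.88 cm; the sum is limited to 1 decimal place (3 s.f.).
Carrying full precision, 10.88 ÷ 93 = 0.116989247312… cm; 93 has 2 s.f., so the result keeps min(3, 2) = 2 s.f.
Rounded to 2 significant figures: 0.12 cm.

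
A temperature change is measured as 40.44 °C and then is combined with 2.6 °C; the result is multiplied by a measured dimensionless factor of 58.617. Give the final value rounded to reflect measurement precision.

2.52 × 10³ °C

40.44 °C + 2.6 °C = 43.04 °C; the sum is limited to 1 decimal place (3 s.f.).
Carrying full precision, 43.04 × 58.617 = 2522.87568 °C; 58.617 has 5 s.f., so the result keeps min(3, 5) = 3 s.f.
Rounded to 3 significant figures: 2.52 × 10³ °C.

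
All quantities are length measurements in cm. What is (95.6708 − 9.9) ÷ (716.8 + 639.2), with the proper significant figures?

95.6708 − 9.9 = 85.7708, limited to 1 d.p. → 3 s.f.; 716.8 + 639.2 = 1356.0, limited to 1 d.p. → 5 s.f.
Carrying full precision, 85.7708 ÷ 1356.0 = 0.0632528023599…; keep min(3, 5) = 3 s.f.
Rounded to 3 significant figures: 0.0633.

0.0633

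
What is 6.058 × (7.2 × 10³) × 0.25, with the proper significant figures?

6.058 × (7.2 × 10³) × 0.25 = 10904.4
Multiplication/division keeps the fewest significant figures: 6.058 → 4 s.f., 7.2 × 10³ → 2 s.f., 0.25 → 2 s.f.; limit is 2.
Rounded to 2 significant figures: 1.1 × 10⁴.

1.1 × 10⁴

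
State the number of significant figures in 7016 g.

7016: zeros between nonzero digits are significant.

4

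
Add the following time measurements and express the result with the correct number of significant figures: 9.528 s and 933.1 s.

9.528 s + 933.1 s = 942.628 s.
Addition/subtraction keeps the fewest decimal places: 9.528 → 3 decimal places, 933.1 → 1 decimal place; limit is 1.
Rounded to 1 decimal place: 942.6 s.

942.6 s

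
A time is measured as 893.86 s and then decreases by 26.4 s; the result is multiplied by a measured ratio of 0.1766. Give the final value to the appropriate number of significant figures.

153.2 s

893.86 s − 26.4 s = 867.46 s; the difference is limited to 1 decimal place (4 s.f.).
Carrying full precision, 867.46 × 0.1766 = 153.193436 s; 0.1766 has 4 s.f., so the result keeps min(4, 4) = 4 s.f.
Rounded to 4 significant figures: 153.2 s.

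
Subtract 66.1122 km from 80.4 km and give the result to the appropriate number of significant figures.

80.4 km − 66.1122 km = 14.2878 km.
Addition/subtraction keeps the fewest decimal places: 80.4 → 1 decimal place, 66.1122 → 4 decimal places; limit is 1.
Rounded to 1 decimal place: 14.3 km.

14.3 km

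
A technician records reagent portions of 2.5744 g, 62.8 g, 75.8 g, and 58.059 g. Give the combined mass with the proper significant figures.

2.5744 g + 62.8 g + 75.8 g + 58.059 g = 199.2334 g.
Addition/subtraction keeps the fewest decimal places: 2.5744 → 4 decimal places, 62.8 → 1 decimal place, 75.8 → 1 decimal place, 58.059 → 3 decimal places; limit is 1.
Rounded to 1 decimal place: 199.2 g.

199.2 g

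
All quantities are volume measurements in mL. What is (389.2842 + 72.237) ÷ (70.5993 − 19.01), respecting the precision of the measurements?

389.2842 + 72.237 = 461.5212, limited to 3 d.p. → 6 s.f.; 70.5993 − 19.01 = 51.5893, limited to 2 d.p. → 4 s.f.
Carrying full precision, 461.5212 ÷ 51.5893 = 8.94606439707…; keep min(6, 4) = 4 s.f.
Rounded to 4 significant figures: 8.946.

8.946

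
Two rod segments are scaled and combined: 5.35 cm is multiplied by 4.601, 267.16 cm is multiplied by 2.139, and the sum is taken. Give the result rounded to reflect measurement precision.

5.35 × 4.601 = 24.61535 → 24.6 cm (3 s.f., last digit at the 10^-1 place).
267.16 × 2.139 = 571.45524 → 571.5 cm (4 s.f., last digit at the 10^-1 place).
Sum: 596.07059 cm; keep the coarser place, 10^-1.
Result: 596.1 cm.

596.1 cm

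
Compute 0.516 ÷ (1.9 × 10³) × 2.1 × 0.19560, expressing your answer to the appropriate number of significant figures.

1.1 × 10⁻⁴

0.516 ÷ (1.9 × 10³) × 2.1 × 0.19560 = 0.000111553768421…
Multiplication/division keeps the fewest significant figures: 0.516 → 3 s.f., 1.9 × 10³ → 2 s.f., 2.1 → 2 s.f., 0.19560 → 5 s.f.; limit is 2.
Rounded to 2 significant figures: 1.1 × 10⁻⁴.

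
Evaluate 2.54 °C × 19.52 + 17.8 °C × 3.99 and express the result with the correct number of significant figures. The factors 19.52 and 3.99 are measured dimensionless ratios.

120.6 °C

2.54 × 19.52 = 49.5808 → 49.6 °C (3 s.f., last digit at the 10^-1 place).
17.8 × 3.99 = 71.022 → 71.0 °C (3 s.f., last digit at the 10^-1 place).
Sum: 120.6028 °C; keep the coarser place, 10^-1.
Result: 120.6 °C.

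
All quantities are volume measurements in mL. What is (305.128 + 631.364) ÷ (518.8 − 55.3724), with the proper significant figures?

305.128 + 631.364 = 936.492, limited to 3 d.p. → 6 s.f.; 518.8 − 55.3724 = 463.4276, limited to 1 d.p. → 4 s.f.
Carrying full precision, 936.492 ÷ 463.4276 = 2.02079461819…; keep min(6, 4) = 4 s.f.
Rounded to 4 significant figures: 2.021.

2.021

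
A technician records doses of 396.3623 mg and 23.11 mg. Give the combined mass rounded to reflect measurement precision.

396.3623 mg + 23.11 mg = 419.4723 mg.
Addition/subtraction keeps the fewest decimal places: 396.3623 → 4 decimal places, 23.11 → 2 decimal places; limit is 2.
Rounded to 2 decimal places: 419.47 mg.

419.47 mg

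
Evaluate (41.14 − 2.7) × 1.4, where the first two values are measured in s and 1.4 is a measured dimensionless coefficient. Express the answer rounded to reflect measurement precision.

54 s

41.14 s − 2.7 s = 38.44 s; the difference is limited to 1 decimal place (3 s.f.).
Carrying full precision, 38.44 × 1.4 = 53.816 s; 1.4 has 2 s.f., so the result keeps min(3, 2) = 2 s.f.
Rounded to 2 significant figures: 54 s.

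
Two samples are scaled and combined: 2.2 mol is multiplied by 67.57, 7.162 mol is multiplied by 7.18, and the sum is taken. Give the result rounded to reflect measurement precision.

2.2 × 67.57 = 148.654 → 1.5 × 10² mol (2 s.f., last digit at the 10^1 place).
7.162 × 7.18 = 51.42316 → 51.4 mol (3 s.f., last digit at the 10^-1 place).
Sum: 200.07716 mol; keep the coarser place, 10^1.
Result: 2.0 × 10² mol.

2.0 × 10² mol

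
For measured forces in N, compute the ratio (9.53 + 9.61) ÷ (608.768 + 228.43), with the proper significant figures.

0.02286

9.53 + 9.61 = 19.14, limited to 2 d.p. → 4 s.f.; 608.768 + 228.43 = 837.198, limited to 2 d.p. → 5 s.f.
Carrying full precision, 19.14 ÷ 837.198 = 0.0228619753033…; keep min(4, 5) = 4 s.f.
Rounded to 4 significant figures: 0.02286.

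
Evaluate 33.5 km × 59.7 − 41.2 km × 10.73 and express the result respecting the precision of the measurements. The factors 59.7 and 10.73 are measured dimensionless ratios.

1.56 × 10^3 km

33.5 × 59.7 = 1999.95 → 2.00 × 10^3 km (3 s.f., last digit at the 10^1 place).
41.2 × 10.73 = 442.076 → 442 km (3 s.f., last digit at the 10^0 place).
Difference: 1557.874 km; keep the coarser place, 10^1.
Result: 1.56 × 10^3 km.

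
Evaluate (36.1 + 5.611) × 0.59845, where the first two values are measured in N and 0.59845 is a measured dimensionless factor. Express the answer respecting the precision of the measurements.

36.1 N + 5.611 N = 41.711 N; the sum is limited to 1 decimal place (3 s.f.).
Carrying full precision, 41.711 × 0.59845 = 24.96194795 N; 0.59845 has 5 s.f., so the result keeps min(3, 5) = 3 s.f.
Rounded to 3 significant figures: 25.0 N.

25.0 N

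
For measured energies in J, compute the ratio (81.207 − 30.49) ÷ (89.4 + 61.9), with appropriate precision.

0.3352

81.207 − 30.49 = 50.717, limited to 2 d.p. → 4 s.f.; 89.4 + 61.9 = 151.3, limited to 1 d.p. → 4 s.f.
Carrying full precision, 50.717 ÷ 151.3 = 0.335208195638…; keep min(4, 4) = 4 s.f.
Rounded to 4 significant figures: 0.3352.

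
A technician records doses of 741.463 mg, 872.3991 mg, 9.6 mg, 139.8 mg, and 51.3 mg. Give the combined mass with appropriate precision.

1814.6 mg

741.463 mg + 872.3991 mg + 9.6 mg + 139.8 mg + 51.3 mg = 1814.5621 mg.
Addition/subtraction keeps the fewest decimal places: 741.463 → 3 decimal places, 872.3991 → 4 decimal places, 9.6 → 1 decimal place, 139.8 → 1 decimal place, 51.3 → 1 decimal place; limit is 1.
Rounded to 1 decimal place: 1814.6 mg.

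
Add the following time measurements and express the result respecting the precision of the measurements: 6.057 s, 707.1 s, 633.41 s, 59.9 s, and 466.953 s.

6.057 s + 707.1 s + 633.41 s + 59.9 s + 466.953 s = 1873.420 s.
Addition/subtraction keeps the fewest decimal places: 6.057 → 3 decimal places, 707.1 → 1 decimal place, 633.41 → 2 decimal places, 59.9 → 1 decimal place, 466.953 → 3 decimal places; limit is 1.
Rounded to 1 decimal place: 1873.4 s.

1873.4 s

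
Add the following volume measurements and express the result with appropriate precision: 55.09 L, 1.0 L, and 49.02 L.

55.09 L + 1.0 L + 49.02 L = 105.11 L.
Addition/subtraction keeps the fewest decimal places: 55.09 → 2 decimal places, 1.0 → 1 decimal place, 49.02 → 2 decimal places; limit is 1.
Rounded to 1 decimal place: 105.1 L.

105.1 L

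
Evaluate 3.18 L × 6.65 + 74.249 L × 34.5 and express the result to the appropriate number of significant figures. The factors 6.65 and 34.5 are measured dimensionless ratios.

3.18 × 6.65 = 21.147 → 21.1 L (3 s.f., last digit at the 10^-1 place).
74.249 × 34.5 = 2561.5905 → 2.56 × 10³ L (3 s.f., last digit at the 10^1 place).
Sum: 2582.7375 L; keep the coarser place, 10^1.
Result: 2.58 × 10³ L.

2.58 × 10³ L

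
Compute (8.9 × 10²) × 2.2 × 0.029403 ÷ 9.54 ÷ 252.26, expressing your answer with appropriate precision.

(8.9 × 10²) × 2.2 × 0.029403 ÷ 9.54 ÷ 252.26 = 0.0239225551954…
Multiplication/division keeps the fewest significant figures: 8.9 × 10² → 2 s.f., 2.2 → 2 s.f., 0.029403 → 5 s.f., 9.54 → 3 s.f., 252.26 → 5 s.f.; limit is 2.
Rounded to 2 significant figures: 0.024.

0.024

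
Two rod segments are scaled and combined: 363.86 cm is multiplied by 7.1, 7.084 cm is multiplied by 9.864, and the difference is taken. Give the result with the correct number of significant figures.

363.86 × 7.1 = 2583.406 → 2.6 × 10^3 cm (2 s.f., last digit at the 10^2 place).
7.084 × 9.864 = 69.876576 → 69.88 cm (4 s.f., last digit at the 10^-2 place).
Difference: 2513.529424 cm; keep the coarser place, 10^2.
Result: 2.5 × 10^3 cm.

2.5 × 10^3 cm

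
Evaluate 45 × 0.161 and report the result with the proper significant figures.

7.2

45 × 0.161 = 7.245
Multiplication/division keeps the fewest significant figures: 45 → 2 s.f., 0.161 → 3 s.f.; limit is 2.
Rounded to 2 significant figures: 7.2.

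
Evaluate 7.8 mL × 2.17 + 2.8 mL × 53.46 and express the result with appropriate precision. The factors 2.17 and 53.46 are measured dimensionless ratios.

7.8 × 2.17 = 16.926 → 17 mL (2 s.f., last digit at the 10^0 place).
2.8 × 53.46 = 149.688 → 1.5 × 10^2 mL (2 s.f., last digit at the 10^1 place).
Sum: 166.614 mL; keep the coarser place, 10^1.
Result: 1.7 × 10^2 mL.

1.7 × 10^2 mL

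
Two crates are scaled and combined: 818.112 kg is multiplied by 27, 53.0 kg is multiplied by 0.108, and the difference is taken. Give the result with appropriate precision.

818.112 × 27 = 22089.024 → 2.2 × 10^4 kg (2 s.f., last digit at the 10^3 place).
53.0 × 0.108 = 5.724 → 5.72 kg (3 s.f., last digit at the 10^-2 place).
Difference: 22083.3 kg; keep the coarser place, 10^3.
Result: 2.2 × 10^4 kg.

2.2 × 10^4 kg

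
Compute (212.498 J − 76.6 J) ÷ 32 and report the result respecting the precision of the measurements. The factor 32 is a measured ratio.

4.2 J

212.498 J − 76.6 J = 135.898 J; the difference is limited to 1 decimal place (4 s.f.).
Carrying full precision, 135.898 ÷ 32 = 4.2468125 J; 32 has 2 s.f., so the result keeps min(4, 2) = 2 s.f.
Rounded to 2 significant figures: 4.2 J.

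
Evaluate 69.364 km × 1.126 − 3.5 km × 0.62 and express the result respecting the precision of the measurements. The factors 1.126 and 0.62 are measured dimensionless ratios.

75.9 km

69.364 × 1.126 = 78.103864 → 78.10 km (4 s.f., last digit at the 10^-2 place).
3.5 × 0.62 = 2.17 → 2.2 km (2 s.f., last digit at the 10^-1 place).
Difference: 75.933864 km; keep the coarser place, 10^-1.
Result: 75.9 km.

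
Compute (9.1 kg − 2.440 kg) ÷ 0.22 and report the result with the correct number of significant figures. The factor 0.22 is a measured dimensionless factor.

3.0 × 10¹ kg

9.1 kg − 2.440 kg = 6.660 kg; the difference is limited to 1 decimal place (2 s.f.).
Carrying full precision, 6.660 ÷ 0.22 = 30.2727272727… kg; 0.22 has 2 s.f., so the result keeps min(2, 2) = 2 s.f.
Rounded to 2 significant figures: 3.0 × 10¹ kg.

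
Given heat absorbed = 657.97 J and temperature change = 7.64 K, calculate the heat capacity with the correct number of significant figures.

86.1 J/K

heat capacity = 657.97 J ÷ 7.64 K = 86.1217277487… J/K.
657.97 has 5 significant figures; 7.64 has 3.
Division/multiplication keeps the fewest: 3 significant figures.
Rounded: 86.1 J/K.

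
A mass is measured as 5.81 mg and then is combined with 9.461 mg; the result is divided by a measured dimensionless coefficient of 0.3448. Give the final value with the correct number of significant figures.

5.81 mg + 9.461 mg = 15.271 mg; the sum is limited to 2 decimal places (4 s.f.).
Carrying full precision, 15.271 ÷ 0.3448 = 44.2894431555… mg; 0.3448 has 4 s.f., so the result keeps min(4, 4) = 4 s.f.
Rounded to 4 significant figures: 44.29 mg.

44.29 mg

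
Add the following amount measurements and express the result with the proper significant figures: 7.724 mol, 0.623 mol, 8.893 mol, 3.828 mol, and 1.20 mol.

7.724 mol + 0.623 mol + 8.893 mol + 3.828 mol + 1.20 mol = 22.268 mol.
Addition/subtraction keeps the fewest decimal places: 7.724 → 3 decimal places, 0.623 → 3 decimal places, 8.893 → 3 decimal places, 3.828 → 3 decimal places, 1.20 → 2 decimal places; limit is 2.
Rounded to 2 decimal places: 22.27 mol.

22.27 mol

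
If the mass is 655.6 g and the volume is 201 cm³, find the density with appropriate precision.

density = 655.6 g ÷ 201 cm³ = 3.26169154229… g/cm³.
655.6 has 4 significant figures; 201 has 3.
Division/multiplication keeps the fewest: 3 significant figures.
Rounded: 3.26 g/cm³.

3.26 g/cm³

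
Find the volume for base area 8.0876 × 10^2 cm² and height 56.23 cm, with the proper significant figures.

volume = 8.0876 × 10^2 cm² × 56.23 cm = 45476.5748 cm³.
8.0876 × 10^2 has 5 significant figures; 56.23 has 4.
Division/multiplication keeps the fewest: 4 significant figures.
Rounded: 4.548 × 10^4 cm³.

4.548 × 10^4 cm³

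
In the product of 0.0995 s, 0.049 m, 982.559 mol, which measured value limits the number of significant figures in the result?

0.049 m

0.0995 s → 3 s.f.; 0.049 m → 2 s.f.; 982.559 mol → 6 s.f.
The fewest is 2 significant figures, from 0.049 m.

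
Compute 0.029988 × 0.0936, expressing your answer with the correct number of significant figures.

0.00281

0.029988 × 0.0936 = 0.0028068768
Multiplication/division keeps the fewest significant figures: 0.029988 → 5 s.f., 0.0936 → 3 s.f.; limit is 3.
Rounded to 3 significant figures: 0.00281.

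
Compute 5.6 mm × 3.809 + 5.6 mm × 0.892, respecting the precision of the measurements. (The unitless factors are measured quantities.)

5.6 × 3.809 = 21.3304 → 21 mm (2 s.f., last digit at the 10^0 place).
5.6 × 0.892 = 4.9952 → 5.0 mm (2 s.f., last digit at the 10^-1 place).
Sum: 26.3256 mm; keep the coarser place, 10^0.
Result: 26 mm.

26 mm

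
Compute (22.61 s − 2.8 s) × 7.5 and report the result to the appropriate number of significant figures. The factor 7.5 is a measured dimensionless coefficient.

22.61 s − 2.8 s = 19.81 s; the difference is limited to 1 decimal place (3 s.f.).
Carrying full precision, 19.81 × 7.5 = 148.575 s; 7.5 has 2 s.f., so the result keeps min(3, 2) = 2 s.f.
Rounded to 2 significant figures: 1.5 × 10^2 s.

1.5 × 10^2 s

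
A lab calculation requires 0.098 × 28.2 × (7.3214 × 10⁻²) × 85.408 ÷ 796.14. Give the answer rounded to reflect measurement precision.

0.098 × 28.2 × (7.3214 × 10⁻²) × 85.408 ÷ 796.14 = 0.0217059314214…
Multiplication/division keeps the fewest significant figures: 0.098 → 2 s.f., 28.2 → 3 s.f., 7.3214 × 10⁻² → 5 s.f., 85.408 → 5 s.f., 796.14 → 5 s.f.; limit is 2.
Rounded to 2 significant figures: 2.2 × 10⁻².

2.2 × 10⁻²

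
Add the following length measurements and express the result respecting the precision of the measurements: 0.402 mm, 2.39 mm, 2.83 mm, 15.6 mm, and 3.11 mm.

0.402 mm + 2.39 mm + 2.83 mm + 15.6 mm + 3.11 mm = 24.332 mm.
Addition/subtraction keeps the fewest decimal places: 0.402 → 3 decimal places, 2.39 → 2 decimal places, 2.83 → 2 decimal places, 15.6 → 1 decimal place, 3.11 → 2 decimal places; limit is 1.
Rounded to 1 decimal place: 24.3 mm.

24.3 mm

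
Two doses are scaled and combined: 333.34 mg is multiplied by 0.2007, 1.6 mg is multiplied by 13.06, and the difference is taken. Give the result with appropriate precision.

333.34 × 0.2007 = 66.901338 → 66.90 mg (4 s.f., last digit at the 10^-2 place).
1.6 × 13.06 = 20.896 → 21 mg (2 s.f., last digit at the 10^0 place).
Difference: 46.005338 mg; keep the coarser place, 10^0.
Result: 46 mg.

46 mg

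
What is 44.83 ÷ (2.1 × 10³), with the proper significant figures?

0.021

44.83 ÷ (2.1 × 10³) = 0.0213476190476…
Multiplication/division keeps the fewest significant figures: 44.83 → 4 s.f., 2.1 × 10³ → 2 s.f.; limit is 2.
Rounded to 2 significant figures: 0.021.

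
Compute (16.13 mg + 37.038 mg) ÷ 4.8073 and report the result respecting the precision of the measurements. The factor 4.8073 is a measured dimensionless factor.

16.13 mg + 37.038 mg = 53.168 mg; the sum is limited to 2 decimal places (4 s.f.).
Carrying full precision, 53.168 ÷ 4.8073 = 11.0598464835… mg; 4.8073 has 5 s.f., so the result keeps min(4, 5) = 4 s.f.
Rounded to 4 significant figures: 11.06 mg.

11.06 mg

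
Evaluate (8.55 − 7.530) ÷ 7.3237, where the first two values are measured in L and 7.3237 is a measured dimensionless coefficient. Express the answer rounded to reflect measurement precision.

8.55 L − 7.530 L = 1.020 L; the difference is limited to 2 decimal places (3 s.f.).
Carrying full precision, 1.020 ÷ 7.3237 = 0.139273864304… L; 7.3237 has 5 s.f., so the result keeps min(3, 5) = 3 s.f.
Rounded to 3 significant figures: 0.139 L.

0.139 L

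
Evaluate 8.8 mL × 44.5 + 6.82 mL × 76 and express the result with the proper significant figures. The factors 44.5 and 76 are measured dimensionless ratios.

9.1 × 10² mL

8.8 × 44.5 = 391.6 → 3.9 × 10² mL (2 s.f., last digit at the 10^1 place).
6.82 × 76 = 518.32 → 5.2 × 10² mL (2 s.f., last digit at the 10^1 place).
Sum: 909.92 mL; keep the coarser place, 10^1.
Result: 9.1 × 10² mL.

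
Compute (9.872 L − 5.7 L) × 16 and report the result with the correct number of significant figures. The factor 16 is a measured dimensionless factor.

67 L

9.872 L − 5.7 L = 4.172 L; the difference is limited to 1 decimal place (2 s.f.).
Carrying full precision, 4.172 × 16 = 66.752 L; 16 has 2 s.f., so the result keeps min(2, 2) = 2 s.f.
Rounded to 2 significant figures: 67 L.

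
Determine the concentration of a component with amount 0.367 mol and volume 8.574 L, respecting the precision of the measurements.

concentration = 0.367 mol ÷ 8.574 L = 0.042803825519… mol/L.
0.367 has 3 significant figures; 8.574 has 4.
Division/multiplication keeps the fewest: 3 significant figures.
Rounded: 0.0428 mol/L.

0.0428 mol/L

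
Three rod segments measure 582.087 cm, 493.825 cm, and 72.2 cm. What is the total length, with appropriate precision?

1.1481 × 10³ cm

582.087 cm + 493.825 cm + 72.2 cm = 1148.112 cm.
Addition/subtraction keeps the fewest decimal places: 582.087 → 3 decimal places, 493.825 → 3 decimal places, 72.2 → 1 decimal place; limit is 1.
Rounded to 1 decimal place: 1.1481 × 10³ cm.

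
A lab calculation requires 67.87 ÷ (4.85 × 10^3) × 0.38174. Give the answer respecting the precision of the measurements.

67.87 ÷ (4.85 × 10^3) × 0.38174 = 0.00534199872165…
Multiplication/division keeps the fewest significant figures: 67.87 → 4 s.f., 4.85 × 10^3 → 3 s.f., 0.38174 → 5 s.f.; limit is 3.
Rounded to 3 significant figures: 0.00534.

0.00534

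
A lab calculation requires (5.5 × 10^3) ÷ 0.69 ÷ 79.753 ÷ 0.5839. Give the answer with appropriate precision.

1.7 × 10^2

(5.5 × 10^3) ÷ 0.69 ÷ 79.753 ÷ 0.5839 = 171.170175121…
Multiplication/division keeps the fewest significant figures: 5.5 × 10^3 → 2 s.f., 0.69 → 2 s.f., 79.753 → 5 s.f., 0.5839 → 4 s.f.; limit is 2.
Rounded to 2 significant figures: 1.7 × 10^2.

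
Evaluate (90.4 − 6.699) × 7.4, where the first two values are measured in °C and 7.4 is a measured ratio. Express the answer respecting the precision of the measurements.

90.4 °C − 6.699 °C = 83.701 °C; the difference is limited to 1 decimal place (3 s.f.).
Carrying full precision, 83.701 × 7.4 = 619.3874 °C; 7.4 has 2 s.f., so the result keeps min(3, 2) = 2 s.f.
Rounded to 2 significant figures: 6.2 × 10^2 °C.

6.2 × 10^2 °C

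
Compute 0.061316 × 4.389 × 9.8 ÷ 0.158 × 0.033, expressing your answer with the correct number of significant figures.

0.061316 × 4.389 × 9.8 ÷ 0.158 × 0.033 = 0.550836011529…
Multiplication/division keeps the fewest significant figures: 0.061316 → 5 s.f., 4.389 → 4 s.f., 9.8 → 2 s.f., 0.158 → 3 s.f., 0.033 → 2 s.f.; limit is 2.
Rounded to 2 significant figures: 0.55.

0.55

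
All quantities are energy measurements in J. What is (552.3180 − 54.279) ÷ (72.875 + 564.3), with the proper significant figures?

0.7816

552.3180 − 54.279 = 498.0390, limited to 3 d.p. → 6 s.f.; 72.875 + 564.3 = 637.175, limited to 1 d.p. → 4 s.f.
Carrying full precision, 498.0390 ÷ 637.175 = 0.781636128222…; keep min(6, 4) = 4 s.f.
Rounded to 4 significant figures: 0.7816.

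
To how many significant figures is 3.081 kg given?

3.081: zeros between nonzero digits are significant.

4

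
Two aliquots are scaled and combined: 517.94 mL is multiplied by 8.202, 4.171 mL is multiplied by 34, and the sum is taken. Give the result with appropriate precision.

4.39 × 10^3 mL

517.94 × 8.202 = 4248.14388 → 4248 mL (4 s.f., last digit at the 10^0 place).
4.171 × 34 = 141.814 → 1.4 × 10^2 mL (2 s.f., last digit at the 10^1 place).
Sum: 4389.95788 mL; keep the coarser place, 10^1.
Result: 4.39 × 10^3 mL.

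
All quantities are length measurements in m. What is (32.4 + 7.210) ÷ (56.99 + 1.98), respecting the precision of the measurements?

0.672

32.4 + 7.210 = 39.610, limited to 1 d.p. → 3 s.f.; 56.99 + 1.98 = 58.97, limited to 2 d.p. → 4 s.f.
Carrying full precision, 39.610 ÷ 58.97 = 0.671697473292…; keep min(3, 4) = 3 s.f.
Rounded to 3 significant figures: 0.672.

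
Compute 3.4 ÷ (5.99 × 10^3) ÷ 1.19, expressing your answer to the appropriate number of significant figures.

4.8 × 10^-4

3.4 ÷ (5.99 × 10^3) ÷ 1.19 = 0.000476985451944…
Multiplication/division keeps the fewest significant figures: 3.4 → 2 s.f., 5.99 × 10^3 → 3 s.f., 1.19 → 3 s.f.; limit is 2.
Rounded to 2 significant figures: 4.8 × 10^-4.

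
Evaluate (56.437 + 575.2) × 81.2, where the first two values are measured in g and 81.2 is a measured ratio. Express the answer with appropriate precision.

5.13 × 10^4 g

56.437 g + 575.2 g = 631.637 g; the sum is limited to 1 decimal place (4 s.f.).
Carrying full precision, 631.637 × 81.2 = 51288.9244 g; 81.2 has 3 s.f., so the result keeps min(4, 3) = 3 s.f.
Rounded to 3 significant figures: 5.13 × 10^4 g.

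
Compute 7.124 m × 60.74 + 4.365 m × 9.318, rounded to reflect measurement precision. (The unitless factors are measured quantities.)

7.124 × 60.74 = 432.71176 → 432.7 m (4 s.f., last digit at the 10^-1 place).
4.365 × 9.318 = 40.67307 → 40.67 m (4 s.f., last digit at the 10^-2 place).
Sum: 473.38483 m; keep the coarser place, 10^-1.
Result: 473.4 m.

473.4 m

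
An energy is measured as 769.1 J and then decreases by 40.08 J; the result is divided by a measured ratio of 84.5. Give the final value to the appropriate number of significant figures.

769.1 J − 40.08 J = 729.02 J; the difference is limited to 1 decimal place (4 s.f.).
Carrying full precision, 729.02 ÷ 84.5 = 8.6274556213… J; 84.5 has 3 s.f., so the result keeps min(4, 3) = 3 s.f.
Rounded to 3 significant figures: 8.63 J.

8.63 J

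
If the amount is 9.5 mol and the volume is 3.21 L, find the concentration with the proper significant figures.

3.0 mol/L

concentration = 9.5 mol ÷ 3.21 L = 2.95950155763… mol/L.
9.5 has 2 significant figures; 3.21 has 3.
Division/multiplication keeps the fewest: 2 significant figures.
Rounded: 3.0 mol/L.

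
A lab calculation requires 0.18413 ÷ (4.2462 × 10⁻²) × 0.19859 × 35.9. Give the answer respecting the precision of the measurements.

0.18413 ÷ (4.2462 × 10⁻²) × 0.19859 × 35.9 = 30.9154755671…
Multiplication/division keeps the fewest significant figures: 0.18413 → 5 s.f., 4.2462 × 10⁻² → 5 s.f., 0.19859 → 5 s.f., 35.9 → 3 s.f.; limit is 3.
Rounded to 3 significant figures: 30.9.

30.9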